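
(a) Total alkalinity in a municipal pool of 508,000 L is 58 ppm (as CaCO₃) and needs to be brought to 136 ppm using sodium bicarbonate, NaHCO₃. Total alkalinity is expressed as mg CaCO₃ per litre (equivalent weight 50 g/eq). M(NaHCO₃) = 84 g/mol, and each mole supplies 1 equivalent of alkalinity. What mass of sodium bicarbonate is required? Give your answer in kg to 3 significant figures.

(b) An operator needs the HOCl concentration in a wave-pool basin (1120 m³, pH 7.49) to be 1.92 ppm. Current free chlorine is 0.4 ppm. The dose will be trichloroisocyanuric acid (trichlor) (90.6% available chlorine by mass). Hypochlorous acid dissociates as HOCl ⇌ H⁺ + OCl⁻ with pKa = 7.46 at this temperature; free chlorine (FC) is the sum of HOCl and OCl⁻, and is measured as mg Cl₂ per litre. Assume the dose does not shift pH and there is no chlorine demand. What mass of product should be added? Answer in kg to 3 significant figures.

(a) 66.6 kg; (b) 4.42 kg

(a) Alkalinity to add: (136 − 58) = 78 mg/L as CaCO₃ × 508,000 L = 39,620 g as CaCO₃.
(a) Equivalents: 39,620 g ÷ 50 g/eq = 792.5 eq.
(a) NaHCO₃ supplies 1 eq per mole → 792.5 mol.
(a) Mass: 792.5 mol × 84 g/mol = 66,570 g.

(b) Volume: 1120 m³ = 1,120,000 L.
(b) [OCl⁻]/[HOCl] = 10^(pH − pKa) = 10^(7.49 − 7.46) = 1.072; fraction as HOCl = 1/(1 + 1.072) = 0.4827.
(b) Free chlorine required for 1.92 ppm HOCl: 1.92 / 0.4827 = 3.977 ppm.
(b) FC to add: 3.977 − 0.4 = 3.577 mg/L as Cl₂.
(b) Cl₂ equivalent: 3.577 mg/L × 1,120,000 L = 4007 g.
(b) Product at 90.6% available Cl: 4007 / 0.906 = 4422 g.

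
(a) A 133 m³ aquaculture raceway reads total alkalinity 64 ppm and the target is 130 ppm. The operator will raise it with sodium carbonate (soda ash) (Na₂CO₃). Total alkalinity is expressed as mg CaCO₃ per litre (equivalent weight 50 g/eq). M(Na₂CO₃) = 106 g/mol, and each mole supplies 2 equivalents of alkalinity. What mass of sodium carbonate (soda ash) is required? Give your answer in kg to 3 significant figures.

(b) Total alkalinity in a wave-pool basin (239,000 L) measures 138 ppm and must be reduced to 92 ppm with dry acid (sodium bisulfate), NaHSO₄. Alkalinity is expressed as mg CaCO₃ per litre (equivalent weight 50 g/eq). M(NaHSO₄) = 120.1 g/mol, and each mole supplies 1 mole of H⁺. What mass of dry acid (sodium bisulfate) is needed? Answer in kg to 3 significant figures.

(a) Volume: 133 m³ = 133,000 L.
(a) Alkalinity to add: (130 − 64) = 66 mg/L as CaCO₃ × 133,000 L = 8778 g as CaCO₃.
(a) Equivalents: 8778 g ÷ 50 g/eq = 175.6 eq.
(a) Each mole of Na₂CO₃ supplies 2 eq, so 175.6 / 2 = 87.78 mol.
(a) Mass: 87.78 mol × 106 g/mol = 9305 g.

(b) Alkalinity to neutralize: (138 − 92) = 46 mg/L as CaCO₃ × 239,000 L = 10,990 g as CaCO₃.
(b) Equivalents of H⁺ required: 10,990 ÷ 50 g/eq = 219.9 eq = 219.9 mol NaHSO₄.
(b) Mass of NaHSO₄: 219.9 × 120.1 = 26,410 g.

(a) 9.30 kg; (b) 26.4 kg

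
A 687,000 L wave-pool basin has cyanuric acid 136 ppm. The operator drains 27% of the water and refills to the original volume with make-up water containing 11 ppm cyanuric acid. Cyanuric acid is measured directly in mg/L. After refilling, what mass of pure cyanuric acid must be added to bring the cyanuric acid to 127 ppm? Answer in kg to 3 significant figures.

17.0 kg

After draining 27% and refilling: 136 × 0.73 + 11 × 0.27 = 102.25 ppm.
Deficit to target: 127 − 102.25 = 24.75 mg/L.
Mass: 24.75 mg/L × 687,000 L = 17,000 g cyanuric acid.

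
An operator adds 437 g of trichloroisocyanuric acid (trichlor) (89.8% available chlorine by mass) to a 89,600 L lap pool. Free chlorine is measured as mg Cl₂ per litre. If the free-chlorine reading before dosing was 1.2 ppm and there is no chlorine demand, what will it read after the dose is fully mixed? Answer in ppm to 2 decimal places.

5.58 ppm

Available chlorine delivered: 437 g × 0.898 = 392.4 g as Cl₂.
Concentration rise: 392.4 g / 89,600 L = 4.38 mg/L = 4.38 ppm.
Final FC: 1.2 + 4.38 = 5.58 ppm.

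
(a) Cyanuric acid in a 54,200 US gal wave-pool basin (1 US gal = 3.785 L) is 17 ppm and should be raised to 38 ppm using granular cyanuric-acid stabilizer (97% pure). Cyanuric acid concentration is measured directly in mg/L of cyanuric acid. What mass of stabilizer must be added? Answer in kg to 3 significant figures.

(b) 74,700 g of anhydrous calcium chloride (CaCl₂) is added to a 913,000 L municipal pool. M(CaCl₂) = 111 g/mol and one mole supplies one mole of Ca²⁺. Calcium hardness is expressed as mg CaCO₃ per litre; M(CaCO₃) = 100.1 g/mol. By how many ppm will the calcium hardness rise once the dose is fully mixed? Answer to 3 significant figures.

(a) 4.44 kg; (b) 73.8 ppm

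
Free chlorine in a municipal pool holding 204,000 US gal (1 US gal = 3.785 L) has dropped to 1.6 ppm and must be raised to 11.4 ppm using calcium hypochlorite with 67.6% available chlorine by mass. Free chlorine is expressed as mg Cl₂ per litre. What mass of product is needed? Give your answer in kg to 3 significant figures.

11.2 kg

Volume: 204,000 US gal × 3.785 L/gal = 772,140 L.
Chlorine deficit: 11.4 − 1.6 = 9.8 ppm = 9.8 mg/L as Cl₂.
Cl₂ equivalent needed: 9.8 mg/L × 772,140 L = 7,567,000 mg = 7567 g.
Product at 67.6% available chlorine: 7567 / 0.676 = 11,190 g.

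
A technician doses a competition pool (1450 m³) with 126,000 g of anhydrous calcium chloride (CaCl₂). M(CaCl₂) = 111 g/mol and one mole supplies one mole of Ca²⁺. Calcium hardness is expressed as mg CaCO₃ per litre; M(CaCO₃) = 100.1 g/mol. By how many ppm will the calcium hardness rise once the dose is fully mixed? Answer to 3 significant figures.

78.4 ppm

Volume: 1450 m³ = 1,450,000 L.
Moles of Ca²⁺: 126,000 g ÷ 111 g/mol = 1135 mol.
As CaCO₃: 1135 mol × 100.1 g/mol = 113,600 g.
Rise: 113,600 g / 1,450,000 L × 1000 = 78.36 mg/L.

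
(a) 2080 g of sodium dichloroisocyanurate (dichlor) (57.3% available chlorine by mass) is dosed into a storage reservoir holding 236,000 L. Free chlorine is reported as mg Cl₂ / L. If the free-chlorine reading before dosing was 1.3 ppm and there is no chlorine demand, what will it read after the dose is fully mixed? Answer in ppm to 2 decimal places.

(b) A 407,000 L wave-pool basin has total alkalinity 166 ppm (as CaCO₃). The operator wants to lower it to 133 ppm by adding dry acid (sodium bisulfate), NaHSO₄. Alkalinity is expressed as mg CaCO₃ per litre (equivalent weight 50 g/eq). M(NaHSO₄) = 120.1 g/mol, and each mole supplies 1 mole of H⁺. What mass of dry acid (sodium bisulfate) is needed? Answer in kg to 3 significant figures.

(a) 6.35 ppm; (b) 32.3 kg

(a) Available chlorine delivered: 2080 g × 0.573 = 1192 g as Cl₂.
(a) Concentration rise: 1192 g / 236,000 L = 5.05 mg/L = 5.05 ppm.
(a) Final FC: 1.3 + 5.05 = 6.35 ppm.

(b) Alkalinity to neutralize: (166 − 133) = 33 mg/L as CaCO₃ × 407,000 L = 13,430 g as CaCO₃.
(b) Equivalents of H⁺ required: 13,430 ÷ 50 g/eq = 268.6 eq = 268.6 mol NaHSO₄.
(b) Mass of NaHSO₄: 268.6 × 120.1 = 32,260 g.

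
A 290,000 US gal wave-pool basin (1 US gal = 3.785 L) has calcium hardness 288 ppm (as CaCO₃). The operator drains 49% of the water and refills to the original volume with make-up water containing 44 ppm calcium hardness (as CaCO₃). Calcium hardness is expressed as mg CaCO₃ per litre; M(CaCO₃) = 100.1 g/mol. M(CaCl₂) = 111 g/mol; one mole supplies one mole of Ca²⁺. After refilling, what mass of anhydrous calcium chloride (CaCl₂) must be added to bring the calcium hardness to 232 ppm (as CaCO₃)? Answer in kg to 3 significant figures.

Volume: 290,000 US gal × 3.785 L/gal = 1,097,650 L.
After draining 49% and refilling: 288 × 0.51 + 44 × 0.49 = 168.44 ppm.
Deficit to target: 232 − 168.44 = 63.56 mg/L.
As CaCO₃: 63.56 mg/L × 1,097,650 L = 69,770 g; ÷ 100.1 = 697 mol Ca²⁺.
Mass: 697 × 111 = 77,360 g.

77.4 kg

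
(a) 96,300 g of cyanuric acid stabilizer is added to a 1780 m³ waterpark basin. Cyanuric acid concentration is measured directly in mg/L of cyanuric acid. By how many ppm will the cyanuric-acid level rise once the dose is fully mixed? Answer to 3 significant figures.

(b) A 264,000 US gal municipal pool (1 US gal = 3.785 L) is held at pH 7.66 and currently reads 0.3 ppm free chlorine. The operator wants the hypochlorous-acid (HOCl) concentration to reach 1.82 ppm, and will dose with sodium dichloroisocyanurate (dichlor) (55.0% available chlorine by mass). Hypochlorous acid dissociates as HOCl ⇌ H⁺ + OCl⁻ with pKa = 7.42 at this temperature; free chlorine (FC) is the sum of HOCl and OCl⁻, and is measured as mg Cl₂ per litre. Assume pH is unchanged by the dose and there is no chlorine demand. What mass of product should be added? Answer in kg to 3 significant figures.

(a) Volume: 1780 m³ = 1,780,000 L.
(a) Rise: 96,300 g / 1,780,000 L × 1000 = 54.1 mg/L.

(b) Volume: 264,000 US gal × 3.785 L/gal = 999,240 L.
(b) [OCl⁻]/[HOCl] = 10^(pH − pKa) = 10^(7.66 − 7.42) = 1.738; fraction as HOCl = 1/(1 + 1.738) = 0.3653.
(b) Free chlorine required for 1.82 ppm HOCl: 1.82 / 0.3653 = 4.983 ppm.
(b) FC to add: 4.983 − 0.3 = 4.683 mg/L as Cl₂.
(b) Cl₂ equivalent: 4.683 mg/L × 999,240 L = 4679 g.
(b) Product at 55.0% available Cl: 4679 / 0.55 = 8508 g.

(a) 54.1 ppm; (b) 8.51 kg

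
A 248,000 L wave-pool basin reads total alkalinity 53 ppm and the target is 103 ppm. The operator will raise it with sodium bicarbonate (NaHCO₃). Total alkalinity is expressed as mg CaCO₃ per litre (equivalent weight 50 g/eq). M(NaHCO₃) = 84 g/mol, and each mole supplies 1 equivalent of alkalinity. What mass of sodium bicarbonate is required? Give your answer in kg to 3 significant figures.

20.8 kg

Alkalinity to add: (103 − 53) = 50 mg/L as CaCO₃ × 248,000 L = 12,400 g as CaCO₃.
Equivalents: 12,400 g ÷ 50 g/eq = 248 eq.
NaHCO₃ supplies 1 eq per mole → 248 mol.
Mass: 248 mol × 84 g/mol = 20,830 g.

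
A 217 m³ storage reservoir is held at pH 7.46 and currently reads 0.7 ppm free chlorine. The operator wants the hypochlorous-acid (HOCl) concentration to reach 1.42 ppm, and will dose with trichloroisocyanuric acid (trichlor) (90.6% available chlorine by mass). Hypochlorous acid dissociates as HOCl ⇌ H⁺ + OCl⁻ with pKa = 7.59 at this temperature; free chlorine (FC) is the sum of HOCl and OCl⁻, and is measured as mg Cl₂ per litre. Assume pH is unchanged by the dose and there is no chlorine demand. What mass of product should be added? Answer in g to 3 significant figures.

425 g

Volume: 217 m³ = 217,000 L.
[OCl⁻]/[HOCl] = 10^(pH − pKa) = 10^(7.46 − 7.59) = 0.7413; fraction as HOCl = 1/(1 + 0.7413) = 0.5743.
Free chlorine required for 1.42 ppm HOCl: 1.42 / 0.5743 = 2.473 ppm.
FC to add: 2.473 − 0.7 = 1.773 mg/L as Cl₂.
Cl₂ equivalent: 1.773 mg/L × 217,000 L = 384.7 g.
Product at 90.6% available Cl: 384.7 / 0.906 = 424.6 g.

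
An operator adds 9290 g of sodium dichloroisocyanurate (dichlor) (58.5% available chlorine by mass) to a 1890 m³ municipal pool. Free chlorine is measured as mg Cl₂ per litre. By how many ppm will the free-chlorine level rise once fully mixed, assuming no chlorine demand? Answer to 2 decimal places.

2.88 ppm

Volume: 1890 m³ = 1,890,000 L.
Available chlorine delivered: 9290 g × 0.585 = 5435 g as Cl₂.
Concentration rise: 5435 g / 1,890,000 L = 2.875 mg/L = 2.88 ppm.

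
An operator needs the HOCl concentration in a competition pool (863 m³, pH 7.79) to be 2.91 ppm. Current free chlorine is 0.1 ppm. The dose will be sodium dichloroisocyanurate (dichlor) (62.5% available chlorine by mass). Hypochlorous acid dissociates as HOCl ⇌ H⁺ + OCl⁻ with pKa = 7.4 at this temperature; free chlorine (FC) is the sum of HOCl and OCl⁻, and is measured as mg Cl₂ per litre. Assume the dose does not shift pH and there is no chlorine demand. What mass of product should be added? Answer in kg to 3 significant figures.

Volume: 863 m³ = 863,000 L.
[OCl⁻]/[HOCl] = 10^(pH − pKa) = 10^(7.79 − 7.4) = 2.455; fraction as HOCl = 1/(1 + 2.455) = 0.2895.
Free chlorine required for 2.91 ppm HOCl: 2.91 / 0.2895 = 10.05 ppm.
FC to add: 10.05 − 0.1 = 9.953 mg/L as Cl₂.
Cl₂ equivalent: 9.953 mg/L × 863,000 L = 8590 g.
Product at 62.5% available Cl: 8590 / 0.625 = 13,740 g.

13.7 kg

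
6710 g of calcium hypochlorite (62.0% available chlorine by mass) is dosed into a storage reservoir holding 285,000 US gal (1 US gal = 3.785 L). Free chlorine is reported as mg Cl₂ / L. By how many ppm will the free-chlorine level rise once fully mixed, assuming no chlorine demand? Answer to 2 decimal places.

3.86 ppm

Volume: 285,000 US gal × 3.785 L/gal = 1,078,725 L.
Available chlorine delivered: 6710 g × 0.62 = 4160 g as Cl₂.
Concentration rise: 4160 g / 1,078,725 L = 3.857 mg/L = 3.86 ppm.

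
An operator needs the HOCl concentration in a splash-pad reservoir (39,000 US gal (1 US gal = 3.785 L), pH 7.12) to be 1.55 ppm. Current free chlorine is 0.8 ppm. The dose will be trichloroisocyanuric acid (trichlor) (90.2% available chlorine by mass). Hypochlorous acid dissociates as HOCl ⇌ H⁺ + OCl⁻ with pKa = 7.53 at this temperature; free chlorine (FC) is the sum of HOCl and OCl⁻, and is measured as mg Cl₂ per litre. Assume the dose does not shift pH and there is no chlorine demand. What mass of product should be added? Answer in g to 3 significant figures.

221 g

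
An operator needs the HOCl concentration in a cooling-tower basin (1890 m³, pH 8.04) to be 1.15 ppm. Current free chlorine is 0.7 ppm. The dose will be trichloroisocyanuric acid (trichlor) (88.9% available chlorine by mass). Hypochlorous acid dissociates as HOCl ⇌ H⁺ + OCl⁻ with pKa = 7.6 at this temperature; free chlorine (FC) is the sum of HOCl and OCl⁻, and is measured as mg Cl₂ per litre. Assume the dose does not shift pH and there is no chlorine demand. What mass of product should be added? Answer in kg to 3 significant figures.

7.69 kg

Volume: 1890 m³ = 1,890,000 L.
[OCl⁻]/[HOCl] = 10^(pH − pKa) = 10^(8.04 − 7.6) = 2.754; fraction as HOCl = 1/(1 + 2.754) = 0.2664.
Free chlorine required for 1.15 ppm HOCl: 1.15 / 0.2664 = 4.317 ppm.
FC to add: 4.317 − 0.7 = 3.617 mg/L as Cl₂.
Cl₂ equivalent: 3.617 mg/L × 1,890,000 L = 6837 g.
Product at 88.9% available Cl: 6837 / 0.889 = 7690 g.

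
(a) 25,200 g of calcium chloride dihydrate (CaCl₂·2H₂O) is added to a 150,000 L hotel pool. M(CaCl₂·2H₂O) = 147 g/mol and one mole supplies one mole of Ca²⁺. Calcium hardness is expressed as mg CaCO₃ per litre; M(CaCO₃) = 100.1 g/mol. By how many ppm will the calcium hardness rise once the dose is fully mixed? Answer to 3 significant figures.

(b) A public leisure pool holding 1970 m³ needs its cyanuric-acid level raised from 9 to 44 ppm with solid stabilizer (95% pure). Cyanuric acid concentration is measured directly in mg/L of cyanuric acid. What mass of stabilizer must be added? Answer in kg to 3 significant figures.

(a) Moles of Ca²⁺: 25,200 g ÷ 147 g/mol = 171.4 mol.
(a) As CaCO₃: 171.4 mol × 100.1 g/mol = 17,160 g.
(a) Rise: 17,160 g / 150,000 L × 1000 = 114.4 mg/L.

(b) Volume: 1970 m³ = 1,970,000 L.
(b) CYA to add: (44 − 9) = 35 mg/L × 1,970,000 L = 68,950 g cyanuric acid.
(b) At 95% purity: 68,950 / 0.95 = 72,580 g product.

(a) 114 ppm; (b) 72.6 kg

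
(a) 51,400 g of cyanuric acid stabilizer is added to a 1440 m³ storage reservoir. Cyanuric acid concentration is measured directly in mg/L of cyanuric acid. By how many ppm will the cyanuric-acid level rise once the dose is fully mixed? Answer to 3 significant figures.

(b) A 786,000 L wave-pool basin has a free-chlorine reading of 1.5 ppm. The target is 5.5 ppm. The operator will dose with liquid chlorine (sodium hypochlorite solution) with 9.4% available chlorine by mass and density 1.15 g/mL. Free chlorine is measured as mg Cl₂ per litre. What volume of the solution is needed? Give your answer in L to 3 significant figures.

(a) Volume: 1440 m³ = 1,440,000 L.
(a) Rise: 51,400 g / 1,440,000 L × 1000 = 35.69 mg/L.

(b) Chlorine deficit: 5.5 − 1.5 = 4 ppm = 4 mg/L as Cl₂.
(b) Cl₂ equivalent needed: 4 mg/L × 786,000 L = 3,144,000 mg = 3144 g.
(b) Product at 9.4% available chlorine: 3144 / 0.094 = 33,450 g.
(b) Volume at density 1.15 g/mL: 33,450 g ÷ 1.15 g/mL = 29,080 mL.

(a) 35.7 ppm; (b) 29.1 L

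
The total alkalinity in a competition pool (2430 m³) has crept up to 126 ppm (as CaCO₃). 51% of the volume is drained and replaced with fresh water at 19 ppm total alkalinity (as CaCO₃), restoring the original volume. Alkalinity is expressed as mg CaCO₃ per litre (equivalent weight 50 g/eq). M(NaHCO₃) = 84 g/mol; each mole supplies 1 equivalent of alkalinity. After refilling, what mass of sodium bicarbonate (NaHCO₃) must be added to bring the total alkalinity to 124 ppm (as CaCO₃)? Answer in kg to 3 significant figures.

Volume: 2430 m³ = 2,430,000 L.
After draining 51% and refilling: 126 × 0.49 + 19 × 0.51 = 71.43 ppm.
Deficit to target: 124 − 71.43 = 52.57 mg/L.
As CaCO₃: 52.57 mg/L × 2,430,000 L = 127,700 g; ÷ 50 g/eq ÷ 1 = 2555 mol NaHCO₃.
Mass: 2555 × 84 = 214,600 g.

215 kg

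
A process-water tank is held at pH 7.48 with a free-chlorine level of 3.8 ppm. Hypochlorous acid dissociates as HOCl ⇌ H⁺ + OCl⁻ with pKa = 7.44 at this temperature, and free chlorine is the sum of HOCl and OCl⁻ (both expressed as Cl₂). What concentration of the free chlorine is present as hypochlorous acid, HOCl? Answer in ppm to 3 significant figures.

1.81 ppm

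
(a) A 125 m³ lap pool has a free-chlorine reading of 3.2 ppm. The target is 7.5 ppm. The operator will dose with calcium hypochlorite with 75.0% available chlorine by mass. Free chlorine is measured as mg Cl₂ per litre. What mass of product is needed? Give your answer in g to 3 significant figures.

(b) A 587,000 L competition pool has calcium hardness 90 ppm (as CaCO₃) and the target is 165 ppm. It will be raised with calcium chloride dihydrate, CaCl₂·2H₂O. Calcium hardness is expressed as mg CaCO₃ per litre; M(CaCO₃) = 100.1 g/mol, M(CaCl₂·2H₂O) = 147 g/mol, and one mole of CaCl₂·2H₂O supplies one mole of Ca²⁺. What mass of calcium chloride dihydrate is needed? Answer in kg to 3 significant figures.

(a) 717 g; (b) 64.7 kg

(a) Volume: 125 m³ = 125,000 L.
(a) Chlorine deficit: 7.5 − 3.2 = 4.3 ppm = 4.3 mg/L as Cl₂.
(a) Cl₂ equivalent needed: 4.3 mg/L × 125,000 L = 537,500 mg = 537.5 g.
(a) Product at 75.0% available chlorine: 537.5 / 0.75 = 716.7 g.

(b) Hardness to add: (165 − 90) = 75 mg/L as CaCO₃ × 587,000 L = 44,020 g as CaCO₃.
(b) Moles of Ca²⁺ (1 mol Ca²⁺ ≡ 1 mol CaCO₃): 44,020 / 100.1 g/mol = 439.8 mol.
(b) Mass of CaCl₂·2H₂O: 439.8 × 147 = 64,650 g.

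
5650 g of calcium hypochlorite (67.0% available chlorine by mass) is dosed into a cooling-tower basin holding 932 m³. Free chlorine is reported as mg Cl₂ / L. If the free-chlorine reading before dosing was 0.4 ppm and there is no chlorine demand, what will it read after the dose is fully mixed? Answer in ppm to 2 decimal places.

Volume: 932 m³ = 932,000 L.
Available chlorine delivered: 5650 g × 0.67 = 3786 g as Cl₂.
Concentration rise: 3786 g / 932,000 L = 4.062 mg/L = 4.06 ppm.
Final FC: 0.4 + 4.06 = 4.46 ppm.

4.46 ppm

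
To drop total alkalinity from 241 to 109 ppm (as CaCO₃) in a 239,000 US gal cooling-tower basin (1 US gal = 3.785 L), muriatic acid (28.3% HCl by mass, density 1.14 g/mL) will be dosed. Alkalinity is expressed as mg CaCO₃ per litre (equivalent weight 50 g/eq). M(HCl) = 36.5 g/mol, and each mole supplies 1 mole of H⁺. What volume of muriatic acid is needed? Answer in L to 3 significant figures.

Volume: 239,000 US gal × 3.785 L/gal = 904,615 L.
Alkalinity to neutralize: (241 − 109) = 132 mg/L as CaCO₃ × 904,615 L = 119,400 g as CaCO₃.
Equivalents of H⁺ required: 119,400 ÷ 50 g/eq = 2388 eq = 2388 mol HCl.
Mass of HCl: 2388 × 36.5 = 87,170 g.
Mass of 28.3% solution: 87,170 / 0.283 = 308,000 g.
Volume: 308,000 g ÷ 1.14 g/mL = 270,200 mL.

270 L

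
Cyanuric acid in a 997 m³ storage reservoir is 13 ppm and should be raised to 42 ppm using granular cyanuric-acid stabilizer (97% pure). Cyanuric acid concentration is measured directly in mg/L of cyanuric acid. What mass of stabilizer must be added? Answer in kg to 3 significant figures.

Volume: 997 m³ = 997,000 L.
CYA to add: (42 − 13) = 29 mg/L × 997,000 L = 28,910 g cyanuric acid.
At 97% purity: 28,910 / 0.97 = 29,810 g product.

29.8 kg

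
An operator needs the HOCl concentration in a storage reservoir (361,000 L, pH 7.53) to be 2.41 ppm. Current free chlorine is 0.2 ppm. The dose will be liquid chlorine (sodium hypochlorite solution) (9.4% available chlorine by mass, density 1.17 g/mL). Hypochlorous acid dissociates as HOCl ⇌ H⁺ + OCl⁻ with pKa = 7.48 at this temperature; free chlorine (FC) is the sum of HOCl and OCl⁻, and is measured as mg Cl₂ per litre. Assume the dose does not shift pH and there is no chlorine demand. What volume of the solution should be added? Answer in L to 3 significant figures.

[OCl⁻]/[HOCl] = 10^(pH − pKa) = 10^(7.53 − 7.48) = 1.122; fraction as HOCl = 1/(1 + 1.122) = 0.4712.
Free chlorine required for 2.41 ppm HOCl: 2.41 / 0.4712 = 5.114 ppm.
FC to add: 5.114 − 0.2 = 4.914 mg/L as Cl₂.
Cl₂ equivalent: 4.914 mg/L × 361,000 L = 1774 g.
Product at 9.4% available Cl: 1774 / 0.094 = 18,870 g.
Volume: 18,870 g ÷ 1.17 g/mL = 16,130 mL.

16.1 L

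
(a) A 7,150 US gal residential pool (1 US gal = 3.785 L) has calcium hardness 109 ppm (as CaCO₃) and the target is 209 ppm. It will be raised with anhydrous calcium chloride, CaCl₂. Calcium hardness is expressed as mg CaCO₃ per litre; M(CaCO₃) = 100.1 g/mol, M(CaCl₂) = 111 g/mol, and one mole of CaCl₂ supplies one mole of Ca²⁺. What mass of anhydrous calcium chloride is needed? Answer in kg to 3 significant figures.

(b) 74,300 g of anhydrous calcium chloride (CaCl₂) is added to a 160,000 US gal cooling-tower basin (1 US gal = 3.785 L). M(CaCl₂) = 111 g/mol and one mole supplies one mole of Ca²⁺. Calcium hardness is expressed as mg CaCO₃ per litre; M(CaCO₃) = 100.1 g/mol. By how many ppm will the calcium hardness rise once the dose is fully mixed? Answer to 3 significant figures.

(a) 3.00 kg; (b) 111 ppm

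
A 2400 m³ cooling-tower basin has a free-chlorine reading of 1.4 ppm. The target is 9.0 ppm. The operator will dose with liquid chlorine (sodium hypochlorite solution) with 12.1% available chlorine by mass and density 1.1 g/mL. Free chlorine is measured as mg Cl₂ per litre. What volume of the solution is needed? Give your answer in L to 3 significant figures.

Volume: 2400 m³ = 2,400,000 L.
Chlorine deficit: 9.0 − 1.4 = 7.6 ppm = 7.6 mg/L as Cl₂.
Cl₂ equivalent needed: 7.6 mg/L × 2,400,000 L = 18,240,000 mg = 18,240 g.
Product at 12.1% available chlorine: 18,240 / 0.121 = 150,700 g.
Volume at density 1.1 g/mL: 150,700 g ÷ 1.1 g/mL = 137,000 mL.

137 L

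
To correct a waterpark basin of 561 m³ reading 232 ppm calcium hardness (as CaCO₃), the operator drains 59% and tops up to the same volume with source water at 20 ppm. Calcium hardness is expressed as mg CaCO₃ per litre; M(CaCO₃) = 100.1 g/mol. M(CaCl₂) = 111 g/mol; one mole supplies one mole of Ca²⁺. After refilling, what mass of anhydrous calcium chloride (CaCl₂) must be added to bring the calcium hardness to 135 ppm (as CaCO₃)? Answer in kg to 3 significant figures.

Volume: 561 m³ = 561,000 L.
After draining 59% and refilling: 232 × 0.41 + 20 × 0.59 = 106.92 ppm.
Deficit to target: 135 − 106.92 = 28.08 mg/L.
As CaCO₃: 28.08 mg/L × 561,000 L = 15,750 g; ÷ 100.1 = 157.4 mol Ca²⁺.
Mass: 157.4 × 111 = 17,470 g.

17.5 kg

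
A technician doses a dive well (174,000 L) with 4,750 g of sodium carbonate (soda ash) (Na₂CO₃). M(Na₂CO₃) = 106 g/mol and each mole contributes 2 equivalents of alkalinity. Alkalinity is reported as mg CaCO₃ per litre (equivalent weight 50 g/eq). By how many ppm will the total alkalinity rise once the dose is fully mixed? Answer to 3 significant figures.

Moles of Na₂CO₃: 4,750 g ÷ 106 g/mol = 44.81 mol → 89.62 eq of alkalinity.
As CaCO₃: 89.62 eq × 50 g/eq = 4481 g.
Rise: 4481 g / 174,000 L × 1000 = 25.75 mg/L.

25.8 ppm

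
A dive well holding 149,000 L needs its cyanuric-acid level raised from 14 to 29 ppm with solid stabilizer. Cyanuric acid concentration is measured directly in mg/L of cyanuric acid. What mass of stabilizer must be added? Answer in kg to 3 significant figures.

CYA to add: (29 − 14) = 15 mg/L × 149,000 L = 2235 g cyanuric acid.

2.23 kg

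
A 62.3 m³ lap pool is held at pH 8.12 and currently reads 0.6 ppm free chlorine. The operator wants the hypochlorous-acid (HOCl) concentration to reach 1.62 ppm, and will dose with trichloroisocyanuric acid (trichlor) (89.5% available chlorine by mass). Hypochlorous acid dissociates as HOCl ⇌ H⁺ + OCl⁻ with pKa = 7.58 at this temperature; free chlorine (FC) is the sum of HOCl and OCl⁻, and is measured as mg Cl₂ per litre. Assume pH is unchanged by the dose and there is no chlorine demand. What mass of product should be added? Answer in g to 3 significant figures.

Volume: 62.3 m³ = 62,300 L.
[OCl⁻]/[HOCl] = 10^(pH − pKa) = 10^(8.12 − 7.58) = 3.467; fraction as HOCl = 1/(1 + 3.467) = 0.2238.
Free chlorine required for 1.62 ppm HOCl: 1.62 / 0.2238 = 7.237 ppm.
FC to add: 7.237 − 0.6 = 6.637 mg/L as Cl₂.
Cl₂ equivalent: 6.637 mg/L × 62,300 L = 413.5 g.
Product at 89.5% available Cl: 413.5 / 0.895 = 462 g.

462 g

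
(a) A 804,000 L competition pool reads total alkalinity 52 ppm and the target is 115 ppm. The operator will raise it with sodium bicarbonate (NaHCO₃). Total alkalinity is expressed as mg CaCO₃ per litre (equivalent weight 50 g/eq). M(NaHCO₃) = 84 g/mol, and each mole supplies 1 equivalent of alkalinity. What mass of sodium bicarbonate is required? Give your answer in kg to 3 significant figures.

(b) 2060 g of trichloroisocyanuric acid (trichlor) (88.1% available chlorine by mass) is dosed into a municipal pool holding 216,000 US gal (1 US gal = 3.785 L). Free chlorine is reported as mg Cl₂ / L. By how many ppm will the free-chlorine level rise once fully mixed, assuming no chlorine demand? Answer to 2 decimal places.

(a) Alkalinity to add: (115 − 52) = 63 mg/L as CaCO₃ × 804,000 L = 50,650 g as CaCO₃.
(a) Equivalents: 50,650 g ÷ 50 g/eq = 1013 eq.
(a) NaHCO₃ supplies 1 eq per mole → 1013 mol.
(a) Mass: 1013 mol × 84 g/mol = 85,100 g.

(b) Volume: 216,000 US gal × 3.785 L/gal = 817,560 L.
(b) Available chlorine delivered: 2060 g × 0.881 = 1815 g as Cl₂.
(b) Concentration rise: 1815 g / 817,560 L = 2.22 mg/L = 2.22 ppm.

(a) 85.1 kg; (b) 2.22 ppm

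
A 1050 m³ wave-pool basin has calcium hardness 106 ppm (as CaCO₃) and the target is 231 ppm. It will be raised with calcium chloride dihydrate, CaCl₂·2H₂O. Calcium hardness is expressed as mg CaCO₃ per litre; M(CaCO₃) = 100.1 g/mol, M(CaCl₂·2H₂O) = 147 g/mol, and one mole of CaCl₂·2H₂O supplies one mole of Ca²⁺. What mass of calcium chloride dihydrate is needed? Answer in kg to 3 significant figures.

Volume: 1050 m³ = 1,050,000 L.
Hardness to add: (231 − 106) = 125 mg/L as CaCO₃ × 1,050,000 L = 131,200 g as CaCO₃.
Moles of Ca²⁺ (1 mol Ca²⁺ ≡ 1 mol CaCO₃): 131,200 / 100.1 g/mol = 1311 mol.
Mass of CaCl₂·2H₂O: 1311 × 147 = 192,700 g.

193 kg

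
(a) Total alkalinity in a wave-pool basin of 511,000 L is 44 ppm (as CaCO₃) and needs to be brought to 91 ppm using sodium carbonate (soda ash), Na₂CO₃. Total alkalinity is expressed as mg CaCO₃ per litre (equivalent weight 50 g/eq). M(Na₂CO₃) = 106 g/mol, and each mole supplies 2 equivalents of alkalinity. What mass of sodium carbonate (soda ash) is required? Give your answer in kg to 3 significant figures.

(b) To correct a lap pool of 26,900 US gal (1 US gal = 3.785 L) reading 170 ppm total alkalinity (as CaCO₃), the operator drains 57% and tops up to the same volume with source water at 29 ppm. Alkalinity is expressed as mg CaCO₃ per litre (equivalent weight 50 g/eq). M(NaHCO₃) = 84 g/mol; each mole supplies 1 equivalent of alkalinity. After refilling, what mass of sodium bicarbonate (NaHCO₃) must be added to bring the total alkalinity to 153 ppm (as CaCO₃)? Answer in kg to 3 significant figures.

(a) Alkalinity to add: (91 − 44) = 47 mg/L as CaCO₃ × 511,000 L = 24,020 g as CaCO₃.
(a) Equivalents: 24,020 g ÷ 50 g/eq = 480.3 eq.
(a) Each mole of Na₂CO₃ supplies 2 eq, so 480.3 / 2 = 240.2 mol.
(a) Mass: 240.2 mol × 106 g/mol = 25,460 g.

(b) Volume: 26,900 US gal × 3.785 L/gal = 101,816 L.
(b) After draining 57% and refilling: 170 × 0.43 + 29 × 0.57 = 89.63 ppm.
(b) Deficit to target: 153 − 89.63 = 63.37 mg/L.
(b) As CaCO₃: 63.37 mg/L × 101,816 L = 6452 g; ÷ 50 g/eq ÷ 1 = 129 mol NaHCO₃.
(b) Mass: 129 × 84 = 10,840 g.

(a) 25.5 kg; (b) 10.8 kg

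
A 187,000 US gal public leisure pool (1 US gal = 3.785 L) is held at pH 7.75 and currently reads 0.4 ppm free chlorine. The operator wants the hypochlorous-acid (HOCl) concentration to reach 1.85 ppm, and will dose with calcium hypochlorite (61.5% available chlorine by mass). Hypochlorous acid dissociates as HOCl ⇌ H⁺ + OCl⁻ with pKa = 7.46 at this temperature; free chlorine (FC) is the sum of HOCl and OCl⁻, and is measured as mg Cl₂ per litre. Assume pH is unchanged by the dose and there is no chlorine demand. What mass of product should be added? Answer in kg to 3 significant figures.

Volume: 187,000 US gal × 3.785 L/gal = 707,795 L.
[OCl⁻]/[HOCl] = 10^(pH − pKa) = 10^(7.75 − 7.46) = 1.95; fraction as HOCl = 1/(1 + 1.95) = 0.339.
Free chlorine required for 1.85 ppm HOCl: 1.85 / 0.339 = 5.457 ppm.
FC to add: 5.457 − 0.4 = 5.057 mg/L as Cl₂.
Cl₂ equivalent: 5.057 mg/L × 707,795 L = 3579 g.
Product at 61.5% available Cl: 3579 / 0.615 = 5820 g.

5.82 kg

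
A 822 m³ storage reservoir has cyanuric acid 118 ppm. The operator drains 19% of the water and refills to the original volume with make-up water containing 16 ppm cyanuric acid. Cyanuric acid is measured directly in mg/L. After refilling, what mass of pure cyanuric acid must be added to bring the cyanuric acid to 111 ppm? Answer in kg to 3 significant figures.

10.2 kg

Volume: 822 m³ = 822,000 L.
After draining 19% and refilling: 118 × 0.81 + 16 × 0.19 = 98.62 ppm.
Deficit to target: 111 − 98.62 = 12.38 mg/L.
Mass: 12.38 mg/L × 822,000 L = 10,180 g cyanuric acid.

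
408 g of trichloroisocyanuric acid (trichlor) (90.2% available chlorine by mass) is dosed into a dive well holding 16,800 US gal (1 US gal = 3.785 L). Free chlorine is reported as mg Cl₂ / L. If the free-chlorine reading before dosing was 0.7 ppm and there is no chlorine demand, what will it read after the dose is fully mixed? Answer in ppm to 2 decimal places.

6.49 ppm

Volume: 16,800 US gal × 3.785 L/gal = 63,588 L.
Available chlorine delivered: 408 g × 0.902 = 368 g as Cl₂.
Concentration rise: 368 g / 63,588 L = 5.788 mg/L = 5.79 ppm.
Final FC: 0.7 + 5.79 = 6.49 ppm.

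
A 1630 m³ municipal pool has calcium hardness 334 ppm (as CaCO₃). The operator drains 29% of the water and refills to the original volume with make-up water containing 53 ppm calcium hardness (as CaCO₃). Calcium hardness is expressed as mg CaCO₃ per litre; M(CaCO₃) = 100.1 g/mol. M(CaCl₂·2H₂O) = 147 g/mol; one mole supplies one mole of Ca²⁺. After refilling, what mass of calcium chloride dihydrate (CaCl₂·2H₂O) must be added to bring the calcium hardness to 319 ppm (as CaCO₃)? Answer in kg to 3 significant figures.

Volume: 1630 m³ = 1,630,000 L.
After draining 29% and refilling: 334 × 0.71 + 53 × 0.29 = 252.51 ppm.
Deficit to target: 319 − 252.51 = 66.49 mg/L.
As CaCO₃: 66.49 mg/L × 1,630,000 L = 108,400 g; ÷ 100.1 = 1083 mol Ca²⁺.
Mass: 1083 × 147 = 159,200 g.

159 kg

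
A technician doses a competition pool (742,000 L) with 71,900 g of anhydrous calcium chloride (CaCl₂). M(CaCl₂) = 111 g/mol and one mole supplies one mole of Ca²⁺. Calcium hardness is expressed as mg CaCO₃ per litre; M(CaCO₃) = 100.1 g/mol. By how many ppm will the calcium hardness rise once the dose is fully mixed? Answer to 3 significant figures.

Moles of Ca²⁺: 71,900 g ÷ 111 g/mol = 647.7 mol.
As CaCO₃: 647.7 mol × 100.1 g/mol = 64,840 g.
Rise: 64,840 g / 742,000 L × 1000 = 87.38 mg/L.

87.4 ppm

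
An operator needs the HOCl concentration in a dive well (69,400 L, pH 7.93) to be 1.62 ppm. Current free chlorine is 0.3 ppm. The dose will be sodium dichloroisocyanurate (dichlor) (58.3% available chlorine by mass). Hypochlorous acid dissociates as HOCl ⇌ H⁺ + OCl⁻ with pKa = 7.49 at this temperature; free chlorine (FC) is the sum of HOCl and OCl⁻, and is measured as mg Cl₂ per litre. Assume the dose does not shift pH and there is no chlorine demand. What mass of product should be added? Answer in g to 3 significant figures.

[OCl⁻]/[HOCl] = 10^(pH − pKa) = 10^(7.93 − 7.49) = 2.754; fraction as HOCl = 1/(1 + 2.754) = 0.2664.
Free chlorine required for 1.62 ppm HOCl: 1.62 / 0.2664 = 6.082 ppm.
FC to add: 6.082 − 0.3 = 5.782 mg/L as Cl₂.
Cl₂ equivalent: 5.782 mg/L × 69,400 L = 401.3 g.
Product at 58.3% available Cl: 401.3 / 0.583 = 688.3 g.

688 g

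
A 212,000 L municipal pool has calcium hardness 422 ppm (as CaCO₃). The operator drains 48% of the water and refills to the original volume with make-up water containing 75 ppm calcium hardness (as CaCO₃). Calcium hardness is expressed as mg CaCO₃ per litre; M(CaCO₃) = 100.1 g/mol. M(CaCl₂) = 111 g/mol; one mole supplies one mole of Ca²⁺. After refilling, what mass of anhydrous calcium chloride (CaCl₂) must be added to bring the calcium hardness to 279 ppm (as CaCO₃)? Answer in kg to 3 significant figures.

5.54 kg

After draining 48% and refilling: 422 × 0.52 + 75 × 0.48 = 255.44 ppm.
Deficit to target: 279 − 255.44 = 23.56 mg/L.
As CaCO₃: 23.56 mg/L × 212,000 L = 4995 g; ÷ 100.1 = 49.9 mol Ca²⁺.
Mass: 49.9 × 111 = 5539 g.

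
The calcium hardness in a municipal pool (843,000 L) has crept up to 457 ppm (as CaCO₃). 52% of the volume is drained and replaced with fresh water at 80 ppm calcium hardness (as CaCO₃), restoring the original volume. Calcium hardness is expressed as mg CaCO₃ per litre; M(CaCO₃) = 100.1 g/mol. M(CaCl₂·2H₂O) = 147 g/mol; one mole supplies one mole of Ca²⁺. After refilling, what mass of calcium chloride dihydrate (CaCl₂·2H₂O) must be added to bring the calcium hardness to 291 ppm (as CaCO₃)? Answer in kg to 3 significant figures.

37.2 kg

After draining 52% and refilling: 457 × 0.48 + 80 × 0.52 = 260.96 ppm.
Deficit to target: 291 − 260.96 = 30.04 mg/L.
As CaCO₃: 30.04 mg/L × 843,000 L = 25,320 g; ÷ 100.1 = 253 mol Ca²⁺.
Mass: 253 × 147 = 37,190 g.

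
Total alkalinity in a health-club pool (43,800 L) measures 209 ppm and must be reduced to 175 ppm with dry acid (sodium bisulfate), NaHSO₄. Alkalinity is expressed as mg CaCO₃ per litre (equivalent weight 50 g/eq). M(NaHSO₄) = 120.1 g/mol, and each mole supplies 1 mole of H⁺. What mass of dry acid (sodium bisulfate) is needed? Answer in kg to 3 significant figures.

3.58 kg

Alkalinity to neutralize: (209 − 175) = 34 mg/L as CaCO₃ × 43,800 L = 1489 g as CaCO₃.
Equivalents of H⁺ required: 1489 ÷ 50 g/eq = 29.78 eq = 29.78 mol NaHSO₄.
Mass of NaHSO₄: 29.78 × 120.1 = 3577 g.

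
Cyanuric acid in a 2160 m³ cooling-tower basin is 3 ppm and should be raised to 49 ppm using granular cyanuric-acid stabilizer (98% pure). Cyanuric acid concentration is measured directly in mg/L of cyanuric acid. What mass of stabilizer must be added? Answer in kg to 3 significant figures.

101 kg

Volume: 2160 m³ = 2,160,000 L.
CYA to add: (49 − 3) = 46 mg/L × 2,160,000 L = 99,360 g cyanuric acid.
At 98% purity: 99,360 / 0.98 = 101,400 g product.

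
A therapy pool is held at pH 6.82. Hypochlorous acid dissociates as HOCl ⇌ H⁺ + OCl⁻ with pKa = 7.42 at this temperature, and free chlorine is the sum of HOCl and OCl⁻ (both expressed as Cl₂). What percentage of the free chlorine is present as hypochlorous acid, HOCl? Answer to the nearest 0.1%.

79.9%

[OCl⁻]/[HOCl] = 10^(pH − pKa) = 10^(6.82 − 7.42) = 10^-0.60 = 0.2512.
Fraction as HOCl = 1 / (1 + 0.2512) = 0.7992.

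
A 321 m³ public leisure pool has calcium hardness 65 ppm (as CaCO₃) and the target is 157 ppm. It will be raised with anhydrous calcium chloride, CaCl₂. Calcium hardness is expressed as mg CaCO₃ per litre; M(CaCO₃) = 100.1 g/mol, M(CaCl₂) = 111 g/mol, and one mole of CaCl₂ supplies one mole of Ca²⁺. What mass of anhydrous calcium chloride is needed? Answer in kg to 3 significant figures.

Volume: 321 m³ = 321,000 L.
Hardness to add: (157 − 65) = 92 mg/L as CaCO₃ × 321,000 L = 29,530 g as CaCO₃.
Moles of Ca²⁺ (1 mol Ca²⁺ ≡ 1 mol CaCO₃): 29,530 / 100.1 g/mol = 295 mol.
Mass of CaCl₂: 295 × 111 = 32,750 g.

32.7 kg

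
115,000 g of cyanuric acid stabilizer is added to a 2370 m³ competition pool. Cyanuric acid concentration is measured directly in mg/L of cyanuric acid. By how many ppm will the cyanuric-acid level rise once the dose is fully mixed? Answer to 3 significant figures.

Volume: 2370 m³ = 2,370,000 L.
Rise: 115,000 g / 2,370,000 L × 1000 = 48.52 mg/L.

48.5 ppm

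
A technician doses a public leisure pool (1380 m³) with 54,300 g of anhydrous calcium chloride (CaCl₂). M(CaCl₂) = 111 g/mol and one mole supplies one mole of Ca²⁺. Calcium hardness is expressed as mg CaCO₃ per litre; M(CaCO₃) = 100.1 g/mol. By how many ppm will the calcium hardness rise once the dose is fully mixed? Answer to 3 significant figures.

Volume: 1380 m³ = 1,380,000 L.
Moles of Ca²⁺: 54,300 g ÷ 111 g/mol = 489.2 mol.
As CaCO₃: 489.2 mol × 100.1 g/mol = 48,970 g.
Rise: 48,970 g / 1,380,000 L × 1000 = 35.48 mg/L.

35.5 ppm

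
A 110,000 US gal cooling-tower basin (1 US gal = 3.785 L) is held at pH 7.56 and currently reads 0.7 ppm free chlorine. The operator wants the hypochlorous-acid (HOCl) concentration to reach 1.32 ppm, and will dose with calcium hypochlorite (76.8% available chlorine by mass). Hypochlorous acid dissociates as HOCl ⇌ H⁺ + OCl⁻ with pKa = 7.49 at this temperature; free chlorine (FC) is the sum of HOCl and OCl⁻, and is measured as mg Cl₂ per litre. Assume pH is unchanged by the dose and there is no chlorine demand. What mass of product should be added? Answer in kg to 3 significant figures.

1.18 kg

Volume: 110,000 US gal × 3.785 L/gal = 416,350 L.
[OCl⁻]/[HOCl] = 10^(pH − pKa) = 10^(7.56 − 7.49) = 1.175; fraction as HOCl = 1/(1 + 1.175) = 0.4598.
Free chlorine required for 1.32 ppm HOCl: 1.32 / 0.4598 = 2.871 ppm.
FC to add: 2.871 − 0.7 = 2.171 mg/L as Cl₂.
Cl₂ equivalent: 2.171 mg/L × 416,350 L = 903.8 g.
Product at 76.8% available Cl: 903.8 / 0.768 = 1177 g.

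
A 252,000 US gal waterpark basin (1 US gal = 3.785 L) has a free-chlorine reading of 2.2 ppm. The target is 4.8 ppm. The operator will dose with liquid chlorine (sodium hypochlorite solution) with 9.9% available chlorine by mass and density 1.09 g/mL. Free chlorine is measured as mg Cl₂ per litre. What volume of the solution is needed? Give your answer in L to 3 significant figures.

23.0 L

Volume: 252,000 US gal × 3.785 L/gal = 953,820 L.
Chlorine deficit: 4.8 − 2.2 = 2.6 ppm = 2.6 mg/L as Cl₂.
Cl₂ equivalent needed: 2.6 mg/L × 953,820 L = 2,480,000 mg = 2480 g.
Product at 9.9% available chlorine: 2480 / 0.099 = 25,050 g.
Volume at density 1.09 g/mL: 25,050 g ÷ 1.09 g/mL = 22,980 mL.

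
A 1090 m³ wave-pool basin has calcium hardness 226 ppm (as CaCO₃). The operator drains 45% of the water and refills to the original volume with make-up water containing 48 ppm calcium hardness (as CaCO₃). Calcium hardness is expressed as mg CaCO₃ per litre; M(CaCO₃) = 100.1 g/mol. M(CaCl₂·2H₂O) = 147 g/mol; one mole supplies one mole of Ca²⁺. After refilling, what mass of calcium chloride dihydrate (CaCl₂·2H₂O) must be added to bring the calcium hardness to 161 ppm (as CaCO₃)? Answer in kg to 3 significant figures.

Volume: 1090 m³ = 1,090,000 L.
After draining 45% and refilling: 226 × 0.55 + 48 × 0.45 = 145.9 ppm.
Deficit to target: 161 − 145.9 = 15.1 mg/L.
As CaCO₃: 15.1 mg/L × 1,090,000 L = 16,460 g; ÷ 100.1 = 164.4 mol Ca²⁺.
Mass: 164.4 × 147 = 24,170 g.

24.2 kg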